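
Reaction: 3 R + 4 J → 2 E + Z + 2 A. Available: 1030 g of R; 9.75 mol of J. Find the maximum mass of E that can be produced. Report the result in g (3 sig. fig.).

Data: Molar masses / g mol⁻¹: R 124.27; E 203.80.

n(R) = 1030 / 124.27 = 8.288 mol
n(J) = 9.750 mol
n/ν for R = 8.288/3 = 2.763
n/ν for J = 9.750/4 = 2.438
Smallest n/ν is J → limiting reagent.
n(E) = (2/4) × 9.750 = 4.875 mol
mass = 4.875 × 203.80 = 993.5 g

994 g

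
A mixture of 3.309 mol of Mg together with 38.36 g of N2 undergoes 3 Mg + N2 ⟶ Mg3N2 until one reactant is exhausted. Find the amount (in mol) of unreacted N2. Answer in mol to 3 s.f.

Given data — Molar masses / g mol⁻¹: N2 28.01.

n(Mg) = 3.309 mol
n(N2) = 38.36 / 28.01 = 1.370 mol
n/ν → Mg: 1.103, N2: 1.370; Mg is limiting.
N2 consumed = (1/3) × 3.309 = 1.103 mol
N2 remaining = 1.370 − 1.103 = 0.2670 mol

0.267 mol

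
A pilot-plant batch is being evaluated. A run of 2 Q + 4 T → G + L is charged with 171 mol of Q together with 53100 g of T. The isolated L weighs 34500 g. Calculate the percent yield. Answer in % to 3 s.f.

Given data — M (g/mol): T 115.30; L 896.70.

45.0 %

n(Q) = 171.0 mol
n(T) = 53100 / 115.30 = 460.5 mol
n/ν → Q: 85.50, T: 115.1; Q is limiting.
theoretical n(L) = (1/2) × 171.0 = 85.50 mol → 76670 g
% yield = 34500 / 76670 × 100 = 45.00 %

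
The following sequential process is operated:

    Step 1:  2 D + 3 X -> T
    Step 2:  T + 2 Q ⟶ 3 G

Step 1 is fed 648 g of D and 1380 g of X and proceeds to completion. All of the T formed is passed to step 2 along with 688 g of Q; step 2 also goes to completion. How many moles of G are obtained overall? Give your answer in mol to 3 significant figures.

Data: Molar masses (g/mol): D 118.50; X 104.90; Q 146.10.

7.06 mol

Step 1:
n(D) = 648.0 / 118.50 = 5.468 mol
n(X) = 1380 / 104.90 = 13.16 mol
n/ν → D: 2.734, X: 4.387; D is limiting.
n(T) produced = (1/2) × 5.468 = 2.734 mol
Step 2:
n(T) available = 2.734 mol
n(Q) = 688.0 / 146.10 = 4.709 mol
n/ν → T: 2.734, Q: 2.355; Q is limiting.
n(G) = (3/2) × 4.709 = 7.064 mol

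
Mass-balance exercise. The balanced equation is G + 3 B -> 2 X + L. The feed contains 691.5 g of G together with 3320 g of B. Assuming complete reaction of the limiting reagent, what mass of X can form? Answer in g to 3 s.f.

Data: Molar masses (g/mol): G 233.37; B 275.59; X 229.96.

1360 g

n(G) = 691.5 / 233.37 = 2.963 mol
n(B) = 3320 / 275.59 = 12.05 mol
n/ν for G = 2.963/1 = 2.963
n/ν for B = 12.05/3 = 4.017
Smallest n/ν is G → limiting reagent.
n(X) = (2/1) × 2.963 = 5.926 mol
mass = 5.926 × 229.96 = 1363 g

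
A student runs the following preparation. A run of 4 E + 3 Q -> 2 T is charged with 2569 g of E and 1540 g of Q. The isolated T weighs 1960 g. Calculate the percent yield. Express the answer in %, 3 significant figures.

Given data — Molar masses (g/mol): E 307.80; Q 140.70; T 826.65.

56.8 %

n(E) = 2569 / 307.80 = 8.346 mol
n(Q) = 1540 / 140.70 = 10.95 mol
n/ν → E: 2.087, Q: 3.650; E is limiting.
theoretical n(T) = (2/4) × 8.346 = 4.173 mol → 3450 g
% yield = 1960 / 3450 × 100 = 56.81 %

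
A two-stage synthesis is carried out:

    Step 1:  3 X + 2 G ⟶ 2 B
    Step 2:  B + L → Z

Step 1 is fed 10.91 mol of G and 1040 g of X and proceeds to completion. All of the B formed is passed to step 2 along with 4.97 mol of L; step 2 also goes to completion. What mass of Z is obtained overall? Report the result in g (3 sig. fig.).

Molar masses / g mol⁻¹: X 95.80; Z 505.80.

2510 g

Step 1:
n(G) = 10.91 mol
n(X) = 1040 / 95.80 = 10.86 mol
n/ν → G: 5.455, X: 3.620; X is limiting.
n(B) produced = (2/3) × 10.86 = 7.240 mol
Step 2:
n(B) available = 7.240 mol
n(L) = 4.970 mol
n/ν → B: 7.240, L: 4.970; L is limiting.
n(Z) = (1/1) × 4.970 = 4.970 mol
mass = 4.970 × 505.80 = 2514 g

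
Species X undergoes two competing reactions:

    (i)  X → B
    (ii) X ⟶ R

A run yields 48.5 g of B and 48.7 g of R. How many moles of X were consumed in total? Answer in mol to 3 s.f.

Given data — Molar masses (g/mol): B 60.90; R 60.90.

1.60 mol

n(B) = 48.5 / 60.90 = 0.7964 mol
n(R) = 48.7 / 60.90 = 0.7997 mol
n(X) via (i) = (1/1)×0.7964 = 0.7964 mol
n(X) via (ii) = (1/1)×0.7997 = 0.7997 mol
total n(X) = 0.7964 + 0.7997 = 1.596 mol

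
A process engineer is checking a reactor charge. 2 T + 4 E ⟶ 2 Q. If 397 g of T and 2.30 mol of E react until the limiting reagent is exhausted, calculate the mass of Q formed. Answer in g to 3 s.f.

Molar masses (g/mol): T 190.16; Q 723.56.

n(T) = 397.0 / 190.16 = 2.088 mol
n(E) = 2.300 mol
n/ν for T = 2.088/2 = 1.044
n/ν for E = 2.300/4 = 0.5750
Smallest n/ν is E → limiting reagent.
n(Q) = (2/4) × 2.300 = 1.150 mol
mass = 1.150 × 723.56 = 832.1 g

832 g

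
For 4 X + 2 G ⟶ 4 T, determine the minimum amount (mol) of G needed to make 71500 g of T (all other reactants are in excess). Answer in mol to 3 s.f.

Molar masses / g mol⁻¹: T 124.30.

288 mol

n(T) = 71500 / 124.30 = 575.2 mol
n(G) = (2/4) × 575.2 = 287.6 mol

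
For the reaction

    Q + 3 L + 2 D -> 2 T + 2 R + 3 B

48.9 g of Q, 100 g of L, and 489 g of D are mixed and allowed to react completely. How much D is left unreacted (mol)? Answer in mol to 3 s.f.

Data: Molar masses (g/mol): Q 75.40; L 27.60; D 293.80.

0.367 mol

n(Q) = 48.90 / 75.40 = 0.6485 mol
n(L) = 100.0 / 27.60 = 3.623 mol
n(D) = 489.0 / 293.80 = 1.664 mol
n/ν for Q = 0.6485/1 = 0.6485
n/ν for L = 3.623/3 = 1.208
n/ν for D = 1.664/2 = 0.8320
Smallest n/ν is Q → limiting reagent.
D consumed = (2/1) × 0.6485 = 1.297 mol
D remaining = 1.664 − 1.297 = 0.3670 mol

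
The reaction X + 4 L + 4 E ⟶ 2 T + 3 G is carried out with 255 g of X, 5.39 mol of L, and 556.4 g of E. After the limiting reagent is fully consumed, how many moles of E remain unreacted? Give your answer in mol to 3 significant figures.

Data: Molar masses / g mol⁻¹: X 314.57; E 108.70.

n(X) = 255.0 / 314.57 = 0.8106 mol
n(L) = 5.390 mol
n(E) = 556.4 / 108.70 = 5.119 mol
n/ν for X = 0.8106/1 = 0.8106
n/ν for L = 5.390/4 = 1.348
n/ν for E = 5.119/4 = 1.280
Smallest n/ν is X → limiting reagent.
E consumed = (4/1) × 0.8106 = 3.242 mol
E remaining = 5.119 − 3.242 = 1.877 mol

1.88 mol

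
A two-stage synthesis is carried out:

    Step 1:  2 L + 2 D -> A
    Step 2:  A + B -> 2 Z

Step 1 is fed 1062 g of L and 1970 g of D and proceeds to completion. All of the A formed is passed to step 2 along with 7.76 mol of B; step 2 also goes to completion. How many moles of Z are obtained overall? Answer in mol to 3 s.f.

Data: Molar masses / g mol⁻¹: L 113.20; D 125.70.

Step 1:
n(L) = 1062 / 113.20 = 9.382 mol
n(D) = 1970 / 125.70 = 15.67 mol
n/ν for L = 9.382/2 = 4.691
n/ν for D = 15.67/2 = 7.835
Smallest n/ν is L → limiting reagent.
n(A) produced = (1/2) × 9.382 = 4.691 mol
Step 2:
n(A) available = 4.691 mol
n(B) = 7.760 mol
n/ν for A = 4.691/1 = 4.691
n/ν for B = 7.760/1 = 7.760
Smallest n/ν is A → limiting reagent.
n(Z) = (2/1) × 4.691 = 9.382 mol

9.38 mol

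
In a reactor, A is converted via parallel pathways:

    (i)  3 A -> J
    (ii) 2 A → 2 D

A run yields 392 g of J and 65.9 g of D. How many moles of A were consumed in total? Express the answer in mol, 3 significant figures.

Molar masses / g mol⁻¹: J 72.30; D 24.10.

19.0 mol

n(J) = 392 / 72.30 = 5.422 mol
n(D) = 65.9 / 24.10 = 2.734 mol
n(A) via (i) = (3/1)×5.422 = 16.27 mol
n(A) via (ii) = (2/2)×2.734 = 2.734 mol
total n(A) = 16.27 + 2.734 = 19.00 mol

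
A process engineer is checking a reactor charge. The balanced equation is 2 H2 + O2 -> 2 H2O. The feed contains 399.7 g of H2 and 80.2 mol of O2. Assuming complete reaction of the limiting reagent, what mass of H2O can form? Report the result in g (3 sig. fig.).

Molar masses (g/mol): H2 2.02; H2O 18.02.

2890 g

n(H2) = 399.7 / 2.02 = 197.9 mol
n(O2) = 80.20 mol
n/ν for H2 = 197.9/2 = 98.95
n/ν for O2 = 80.20/1 = 80.20
Smallest n/ν is O2 → limiting reagent.
n(H2O) = (2/1) × 80.20 = 160.4 mol
mass = 160.4 × 18.02 = 2890 g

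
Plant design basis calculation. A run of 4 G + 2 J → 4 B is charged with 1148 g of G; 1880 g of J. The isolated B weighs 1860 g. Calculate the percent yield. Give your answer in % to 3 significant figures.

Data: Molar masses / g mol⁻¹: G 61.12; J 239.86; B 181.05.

n(G) = 1148 / 61.12 = 18.78 mol
n(J) = 1880 / 239.86 = 7.838 mol
n/ν for G = 18.78/4 = 4.695
n/ν for J = 7.838/2 = 3.919
Smallest n/ν is J → limiting reagent.
theoretical n(B) = (4/2) × 7.838 = 15.68 mol → 2839 g
% yield = 1860 / 2839 × 100 = 65.52 %

65.5 %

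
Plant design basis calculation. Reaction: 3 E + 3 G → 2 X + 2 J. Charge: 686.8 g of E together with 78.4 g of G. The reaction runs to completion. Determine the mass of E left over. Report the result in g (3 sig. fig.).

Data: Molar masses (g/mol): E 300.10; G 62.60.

311 g

n(E) = 686.8 / 300.10 = 2.289 mol
n(G) = 78.40 / 62.60 = 1.252 mol
n/ν for E = 2.289/3 = 0.7630
n/ν for G = 1.252/3 = 0.4173
Smallest n/ν is G → limiting reagent.
E consumed = (3/3) × 1.252 = 1.252 mol
E remaining = 2.289 − 1.252 = 1.037 mol
mass = 1.037 × 300.10 = 311.2 g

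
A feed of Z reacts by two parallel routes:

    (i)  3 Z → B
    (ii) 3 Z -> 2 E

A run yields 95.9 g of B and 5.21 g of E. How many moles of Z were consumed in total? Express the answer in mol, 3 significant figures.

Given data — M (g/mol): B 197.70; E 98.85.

n(B) = 95.9 / 197.70 = 0.4851 mol
n(E) = 5.21 / 98.85 = 0.05271 mol
n(Z) via (i) = (3/1)×0.4851 = 1.455 mol
n(Z) via (ii) = (3/2)×0.05271 = 0.07907 mol
total n(Z) = 1.455 + 0.07907 = 1.534 mol

1.53 mol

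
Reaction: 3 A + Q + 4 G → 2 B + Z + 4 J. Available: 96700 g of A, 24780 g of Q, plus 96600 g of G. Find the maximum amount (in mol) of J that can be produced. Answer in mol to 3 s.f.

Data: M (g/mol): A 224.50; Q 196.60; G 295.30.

327 mol

n(A) = 96700 / 224.50 = 430.7 mol
n(Q) = 24780 / 196.60 = 126.0 mol
n(G) = 96600 / 295.30 = 327.1 mol
n/ν → A: 143.6, Q: 126.0, G: 81.78; G is limiting.
n(J) = (4/4) × 327.1 = 327.1 mol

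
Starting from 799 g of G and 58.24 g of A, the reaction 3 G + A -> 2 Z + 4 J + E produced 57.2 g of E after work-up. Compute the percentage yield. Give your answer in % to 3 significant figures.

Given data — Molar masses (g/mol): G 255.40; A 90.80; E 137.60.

n(G) = 799.0 / 255.40 = 3.128 mol
n(A) = 58.24 / 90.80 = 0.6414 mol
n/ν → G: 1.043, A: 0.6414; A is limiting.
theoretical n(E) = (1/1) × 0.6414 = 0.6414 mol → 88.26 g
% yield = 57.2 / 88.26 × 100 = 64.81 %

64.8 %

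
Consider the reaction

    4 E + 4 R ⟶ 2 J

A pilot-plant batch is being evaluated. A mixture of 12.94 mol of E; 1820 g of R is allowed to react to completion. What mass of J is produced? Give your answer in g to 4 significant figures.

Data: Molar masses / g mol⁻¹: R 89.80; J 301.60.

1951 g

n(E) = 12.94 mol
n(R) = 1820 / 89.80 = 20.27 mol
n/ν for E = 12.94/4 = 3.235
n/ν for R = 20.27/4 = 5.068
Smallest n/ν is E → limiting reagent.
n(J) = (2/4) × 12.94 = 6.470 mol
mass = 6.470 × 301.60 = 1951 g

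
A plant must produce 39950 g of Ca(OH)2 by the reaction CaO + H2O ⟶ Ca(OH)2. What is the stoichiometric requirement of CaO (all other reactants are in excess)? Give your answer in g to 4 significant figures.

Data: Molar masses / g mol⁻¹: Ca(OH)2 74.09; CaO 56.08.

n(Ca(OH)2) = 39950 / 74.09 = 539.2 mol
n(CaO) = (1/1) × 539.2 = 539.2 mol
mass = 539.2 × 56.08 = 30240 g

30240 g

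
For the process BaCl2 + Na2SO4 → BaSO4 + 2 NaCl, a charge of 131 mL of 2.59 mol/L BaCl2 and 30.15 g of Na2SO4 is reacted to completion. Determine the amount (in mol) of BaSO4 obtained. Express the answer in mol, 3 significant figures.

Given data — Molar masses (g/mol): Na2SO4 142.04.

0.212 mol

n(BaCl2) = 2.59 × 131.0/1000 = 0.3393 mol
n(Na2SO4) = 30.15 / 142.04 = 0.2123 mol
n/ν → BaCl2: 0.3393, Na2SO4: 0.2123; Na2SO4 is limiting.
n(BaSO4) = (1/1) × 0.2123 = 0.2123 mol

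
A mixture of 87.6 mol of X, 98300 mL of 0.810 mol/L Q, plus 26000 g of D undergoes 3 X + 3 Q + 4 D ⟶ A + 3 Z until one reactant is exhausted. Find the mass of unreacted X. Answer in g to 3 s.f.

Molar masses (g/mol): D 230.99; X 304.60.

2430 g

n(X) = 87.60 mol
n(Q) = 0.810 × 98300/1000 = 79.62 mol
n(D) = 26000 / 230.99 = 112.6 mol
n/ν for X = 87.60/3 = 29.20
n/ν for Q = 79.62/3 = 26.54
n/ν for D = 112.6/4 = 28.15
Smallest n/ν is Q → limiting reagent.
X consumed = (3/3) × 79.62 = 79.62 mol
X remaining = 87.60 − 79.62 = 7.980 mol
mass = 7.980 × 304.60 = 2431 g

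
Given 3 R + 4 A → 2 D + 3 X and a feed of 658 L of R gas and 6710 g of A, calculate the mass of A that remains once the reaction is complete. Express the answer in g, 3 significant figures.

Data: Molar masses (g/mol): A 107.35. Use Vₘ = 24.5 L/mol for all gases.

2870 g

n(R) = 658.0 / 24.5 = 26.86 mol
n(A) = 6710 / 107.35 = 62.51 mol
n/ν for R = 26.86/3 = 8.953
n/ν for A = 62.51/4 = 15.63
Smallest n/ν is R → limiting reagent.
A consumed = (4/3) × 26.86 = 35.81 mol
A remaining = 62.51 − 35.81 = 26.70 mol
mass = 26.70 × 107.35 = 2866 g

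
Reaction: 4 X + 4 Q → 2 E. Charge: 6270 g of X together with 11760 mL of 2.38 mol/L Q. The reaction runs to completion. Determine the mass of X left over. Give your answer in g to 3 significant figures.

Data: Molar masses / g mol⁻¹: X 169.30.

n(X) = 6270 / 169.30 = 37.03 mol
n(Q) = 2.38 × 11760/1000 = 27.99 mol
n/ν for X = 37.03/4 = 9.258
n/ν for Q = 27.99/4 = 6.998
Smallest n/ν is Q → limiting reagent.
X consumed = (4/4) × 27.99 = 27.99 mol
X remaining = 37.03 − 27.99 = 9.040 mol
mass = 9.040 × 169.30 = 1530 g

1530 g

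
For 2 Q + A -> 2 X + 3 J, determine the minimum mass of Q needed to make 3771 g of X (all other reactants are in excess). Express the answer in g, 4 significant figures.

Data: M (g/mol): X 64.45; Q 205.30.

n(X) = 3771 / 64.45 = 58.51 mol
n(Q) = (2/2) × 58.51 = 58.51 mol
mass = 58.51 × 205.30 = 12010 g

12010 g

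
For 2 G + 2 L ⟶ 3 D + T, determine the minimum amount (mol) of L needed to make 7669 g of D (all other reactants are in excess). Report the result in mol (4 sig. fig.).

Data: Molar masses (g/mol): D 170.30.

30.02 mol

n(D) = 7669 / 170.30 = 45.03 mol
n(L) = (2/3) × 45.03 = 30.02 mol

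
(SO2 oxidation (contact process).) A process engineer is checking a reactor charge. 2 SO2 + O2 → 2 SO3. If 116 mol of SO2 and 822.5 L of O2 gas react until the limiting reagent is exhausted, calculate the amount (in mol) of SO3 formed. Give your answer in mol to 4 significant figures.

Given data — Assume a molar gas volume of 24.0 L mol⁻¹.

68.54 mol

n(SO2) = 116.0 mol
n(O2) = 822.5 / 24.0 = 34.27 mol
n/ν → SO2: 58.00, O2: 34.27; O2 is limiting.
n(SO3) = (2/1) × 34.27 = 68.54 mol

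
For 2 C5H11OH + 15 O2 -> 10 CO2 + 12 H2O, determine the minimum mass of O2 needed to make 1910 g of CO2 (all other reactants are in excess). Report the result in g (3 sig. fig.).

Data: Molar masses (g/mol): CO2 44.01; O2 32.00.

n(CO2) = 1910 / 44.01 = 43.40 mol
n(O2) = (15/10) × 43.40 = 65.10 mol
mass = 65.10 × 32.00 = 2083 g

2080 g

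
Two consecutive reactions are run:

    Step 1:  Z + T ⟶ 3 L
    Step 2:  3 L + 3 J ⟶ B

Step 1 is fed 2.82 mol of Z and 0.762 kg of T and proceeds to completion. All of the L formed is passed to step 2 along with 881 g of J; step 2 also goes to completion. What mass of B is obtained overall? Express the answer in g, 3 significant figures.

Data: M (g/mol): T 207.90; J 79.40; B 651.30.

1840 g

Step 1:
n(Z) = 2.820 mol
n(T) = 0.7620×1000 / 207.90 = 3.665 mol
n/ν for Z = 2.820/1 = 2.820
n/ν for T = 3.665/1 = 3.665
Smallest n/ν is Z → limiting reagent.
n(L) produced = (3/1) × 2.820 = 8.460 mol
Step 2:
n(L) available = 8.460 mol
n(J) = 881.0 / 79.40 = 11.10 mol
n/ν for L = 8.460/3 = 2.820
n/ν for J = 11.10/3 = 3.700
Smallest n/ν is L → limiting reagent.
n(B) = (1/3) × 8.460 = 2.820 mol
mass = 2.820 × 651.30 = 1837 g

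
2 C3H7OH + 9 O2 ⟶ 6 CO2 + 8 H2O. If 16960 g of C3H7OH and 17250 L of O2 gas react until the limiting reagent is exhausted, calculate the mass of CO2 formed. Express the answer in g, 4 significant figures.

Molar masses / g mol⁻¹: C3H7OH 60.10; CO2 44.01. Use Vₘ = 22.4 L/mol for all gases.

22590 g

n(C3H7OH) = 16960 / 60.10 = 282.2 mol
n(O2) = 17250 / 22.4 = 770.1 mol
n/ν for C3H7OH = 282.2/2 = 141.1
n/ν for O2 = 770.1/9 = 85.57
Smallest n/ν is O2 → limiting reagent.
n(CO2) = (6/9) × 770.1 = 513.4 mol
mass = 513.4 × 44.01 = 22590 g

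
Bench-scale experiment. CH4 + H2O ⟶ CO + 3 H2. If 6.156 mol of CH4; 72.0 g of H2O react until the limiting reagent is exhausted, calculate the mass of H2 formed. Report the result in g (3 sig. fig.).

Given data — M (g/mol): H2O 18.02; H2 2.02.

n(CH4) = 6.156 mol
n(H2O) = 72.00 / 18.02 = 3.996 mol
n/ν for CH4 = 6.156/1 = 6.156
n/ν for H2O = 3.996/1 = 3.996
Smallest n/ν is H2O → limiting reagent.
n(H2) = (3/1) × 3.996 = 11.99 mol
mass = 11.99 × 2.02 = 24.22 g

24.2 g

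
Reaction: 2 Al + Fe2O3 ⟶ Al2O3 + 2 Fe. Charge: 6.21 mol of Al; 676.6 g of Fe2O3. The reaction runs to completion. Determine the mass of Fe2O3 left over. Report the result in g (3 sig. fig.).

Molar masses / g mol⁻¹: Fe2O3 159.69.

n(Al) = 6.210 mol
n(Fe2O3) = 676.6 / 159.69 = 4.237 mol
n/ν for Al = 6.210/2 = 3.105
n/ν for Fe2O3 = 4.237/1 = 4.237
Smallest n/ν is Al → limiting reagent.
Fe2O3 consumed = (1/2) × 6.210 = 3.105 mol
Fe2O3 remaining = 4.237 − 3.105 = 1.132 mol
mass = 1.132 × 159.69 = 180.8 g

181 g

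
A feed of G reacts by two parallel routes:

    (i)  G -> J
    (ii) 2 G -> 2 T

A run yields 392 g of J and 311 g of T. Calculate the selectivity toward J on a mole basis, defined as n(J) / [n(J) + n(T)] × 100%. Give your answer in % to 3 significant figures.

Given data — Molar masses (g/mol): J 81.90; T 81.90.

n(J) = 392 / 81.90 = 4.786 mol
n(T) = 311 / 81.90 = 3.797 mol
selectivity = 4.786/(4.786+3.797) × 100 = 55.76 %

55.8 %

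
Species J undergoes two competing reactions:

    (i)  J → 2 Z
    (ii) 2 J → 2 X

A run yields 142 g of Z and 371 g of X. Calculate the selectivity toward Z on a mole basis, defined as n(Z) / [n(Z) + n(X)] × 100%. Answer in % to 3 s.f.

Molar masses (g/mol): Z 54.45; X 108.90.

n(Z) = 142 / 54.45 = 2.608 mol
n(X) = 371 / 108.90 = 3.407 mol
selectivity = 2.608/(2.608+3.407) × 100 = 43.36 %

43.4 %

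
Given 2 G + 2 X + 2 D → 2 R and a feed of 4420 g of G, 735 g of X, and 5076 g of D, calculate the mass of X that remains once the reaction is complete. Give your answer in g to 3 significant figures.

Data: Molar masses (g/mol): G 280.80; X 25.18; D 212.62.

n(G) = 4420 / 280.80 = 15.74 mol
n(X) = 735.0 / 25.18 = 29.19 mol
n(D) = 5076 / 212.62 = 23.87 mol
n/ν for G = 15.74/2 = 7.870
n/ν for X = 29.19/2 = 14.60
n/ν for D = 23.87/2 = 11.94
Smallest n/ν is G → limiting reagent.
X consumed = (2/2) × 15.74 = 15.74 mol
X remaining = 29.19 − 15.74 = 13.45 mol
mass = 13.45 × 25.18 = 338.7 g

339 g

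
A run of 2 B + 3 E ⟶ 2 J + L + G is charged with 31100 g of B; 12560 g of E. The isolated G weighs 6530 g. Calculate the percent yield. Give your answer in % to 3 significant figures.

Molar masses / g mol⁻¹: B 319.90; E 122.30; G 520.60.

36.6 %

n(B) = 31100 / 319.90 = 97.22 mol
n(E) = 12560 / 122.30 = 102.7 mol
n/ν → B: 48.61, E: 34.23; E is limiting.
theoretical n(G) = (1/3) × 102.7 = 34.23 mol → 17820 g
% yield = 6530 / 17820 × 100 = 36.64 %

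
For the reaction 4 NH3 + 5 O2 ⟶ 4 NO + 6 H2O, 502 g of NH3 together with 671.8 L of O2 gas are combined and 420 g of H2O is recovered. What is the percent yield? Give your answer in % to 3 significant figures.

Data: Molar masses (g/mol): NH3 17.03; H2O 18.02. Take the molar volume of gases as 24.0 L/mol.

69.4 %

n(NH3) = 502.0 / 17.03 = 29.48 mol
n(O2) = 671.8 / 24.0 = 27.99 mol
n/ν for NH3 = 29.48/4 = 7.370
n/ν for O2 = 27.99/5 = 5.598
Smallest n/ν is O2 → limiting reagent.
theoretical n(H2O) = (6/5) × 27.99 = 33.59 mol → 605.3 g
% yield = 420 / 605.3 × 100 = 69.39 %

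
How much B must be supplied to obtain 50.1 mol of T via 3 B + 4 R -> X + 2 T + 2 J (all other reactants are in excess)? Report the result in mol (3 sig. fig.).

n(T) = 50.10 mol
n(B) = (3/2) × 50.10 = 75.15 mol

75.2 mol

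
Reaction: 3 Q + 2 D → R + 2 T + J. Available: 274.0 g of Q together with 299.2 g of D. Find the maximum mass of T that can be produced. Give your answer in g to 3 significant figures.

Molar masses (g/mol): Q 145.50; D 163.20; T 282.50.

n(Q) = 274.0 / 145.50 = 1.883 mol
n(D) = 299.2 / 163.20 = 1.833 mol
n/ν for Q = 1.883/3 = 0.6277
n/ν for D = 1.833/2 = 0.9165
Smallest n/ν is Q → limiting reagent.
n(T) = (2/3) × 1.883 = 1.255 mol
mass = 1.255 × 282.50 = 354.5 g

355 g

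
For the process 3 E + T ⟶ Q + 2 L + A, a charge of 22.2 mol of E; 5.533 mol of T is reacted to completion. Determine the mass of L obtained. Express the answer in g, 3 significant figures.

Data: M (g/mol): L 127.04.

1410 g

n(E) = 22.20 mol
n(T) = 5.533 mol
n/ν → E: 7.400, T: 5.533; T is limiting.
n(L) = (2/1) × 5.533 = 11.07 mol
mass = 11.07 × 127.04 = 1406 g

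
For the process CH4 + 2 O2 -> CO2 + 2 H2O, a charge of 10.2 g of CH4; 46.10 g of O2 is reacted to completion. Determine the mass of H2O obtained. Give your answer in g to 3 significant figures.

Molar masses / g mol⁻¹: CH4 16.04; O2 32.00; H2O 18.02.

22.9 g

n(CH4) = 10.20 / 16.04 = 0.6359 mol
n(O2) = 46.10 / 32.00 = 1.441 mol
n/ν for CH4 = 0.6359/1 = 0.6359
n/ν for O2 = 1.441/2 = 0.7205
Smallest n/ν is CH4 → limiting reagent.
n(H2O) = (2/1) × 0.6359 = 1.272 mol
mass = 1.272 × 18.02 = 22.92 g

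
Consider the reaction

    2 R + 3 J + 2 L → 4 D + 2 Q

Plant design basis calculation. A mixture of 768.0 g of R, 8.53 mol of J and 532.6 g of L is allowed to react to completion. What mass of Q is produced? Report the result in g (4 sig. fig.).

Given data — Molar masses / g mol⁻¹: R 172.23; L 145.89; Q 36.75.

n(R) = 768.0 / 172.23 = 4.459 mol
n(J) = 8.530 mol
n(L) = 532.6 / 145.89 = 3.651 mol
n/ν for R = 4.459/2 = 2.230
n/ν for J = 8.530/3 = 2.843
n/ν for L = 3.651/2 = 1.826
Smallest n/ν is L → limiting reagent.
n(Q) = (2/2) × 3.651 = 3.651 mol
mass = 3.651 × 36.75 = 134.2 g

134.2 g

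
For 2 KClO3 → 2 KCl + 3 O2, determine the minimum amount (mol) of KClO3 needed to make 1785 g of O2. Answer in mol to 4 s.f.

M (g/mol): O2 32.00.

n(O2) = 1785 / 32.00 = 55.78 mol
n(KClO3) = (2/3) × 55.78 = 37.19 mol

37.19 mol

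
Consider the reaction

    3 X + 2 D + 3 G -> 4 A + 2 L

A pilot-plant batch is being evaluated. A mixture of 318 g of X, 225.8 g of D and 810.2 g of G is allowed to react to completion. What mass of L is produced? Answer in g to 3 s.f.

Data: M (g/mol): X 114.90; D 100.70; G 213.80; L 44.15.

81.5 g

n(X) = 318.0 / 114.90 = 2.768 mol
n(D) = 225.8 / 100.70 = 2.242 mol
n(G) = 810.2 / 213.80 = 3.790 mol
n/ν → X: 0.9227, D: 1.121, G: 1.263; X is limiting.
n(L) = (2/3) × 2.768 = 1.845 mol
mass = 1.845 × 44.15 = 81.46 g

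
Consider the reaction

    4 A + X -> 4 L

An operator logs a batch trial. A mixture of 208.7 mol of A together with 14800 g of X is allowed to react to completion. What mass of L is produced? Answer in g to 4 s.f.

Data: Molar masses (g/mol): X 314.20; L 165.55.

n(A) = 208.7 mol
n(X) = 14800 / 314.20 = 47.10 mol
n/ν for A = 208.7/4 = 52.18
n/ν for X = 47.10/1 = 47.10
Smallest n/ν is X → limiting reagent.
n(L) = (4/1) × 47.10 = 188.4 mol
mass = 188.4 × 165.55 = 31190 g

31190 g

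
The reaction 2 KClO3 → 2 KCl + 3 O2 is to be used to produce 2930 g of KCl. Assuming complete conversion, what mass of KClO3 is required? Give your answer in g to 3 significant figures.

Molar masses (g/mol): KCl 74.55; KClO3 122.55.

n(KCl) = 2930 / 74.55 = 39.30 mol
n(KClO3) = (2/2) × 39.30 = 39.30 mol
mass = 39.30 × 122.55 = 4816 g

4820 g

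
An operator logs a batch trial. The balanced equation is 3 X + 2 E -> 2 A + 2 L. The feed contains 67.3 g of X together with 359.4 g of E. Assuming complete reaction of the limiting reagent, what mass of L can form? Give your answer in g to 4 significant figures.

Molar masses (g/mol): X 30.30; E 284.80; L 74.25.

n(X) = 67.30 / 30.30 = 2.221 mol
n(E) = 359.4 / 284.80 = 1.262 mol
n/ν for X = 2.221/3 = 0.7403
n/ν for E = 1.262/2 = 0.6310
Smallest n/ν is E → limiting reagent.
n(L) = (2/2) × 1.262 = 1.262 mol
mass = 1.262 × 74.25 = 93.70 g

93.70 g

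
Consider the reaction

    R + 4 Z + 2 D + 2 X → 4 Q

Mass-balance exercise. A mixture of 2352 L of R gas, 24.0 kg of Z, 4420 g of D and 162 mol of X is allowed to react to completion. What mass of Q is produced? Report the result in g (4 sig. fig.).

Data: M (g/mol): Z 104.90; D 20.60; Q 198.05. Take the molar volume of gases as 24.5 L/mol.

45310 g

n(R) = 2352 / 24.5 = 96.00 mol
n(Z) = 24.00×1000 / 104.90 = 228.8 mol
n(D) = 4420 / 20.60 = 214.6 mol
n(X) = 162.0 mol
n/ν → R: 96.00, Z: 57.20, D: 107.3, X: 81.00; Z is limiting.
n(Q) = (4/4) × 228.8 = 228.8 mol
mass = 228.8 × 198.05 = 45310 g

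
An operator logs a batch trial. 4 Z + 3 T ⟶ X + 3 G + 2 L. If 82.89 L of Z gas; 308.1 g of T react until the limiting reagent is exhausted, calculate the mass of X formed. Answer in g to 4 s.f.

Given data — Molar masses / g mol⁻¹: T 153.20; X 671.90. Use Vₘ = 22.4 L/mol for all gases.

450.4 g

n(Z) = 82.89 / 22.4 = 3.700 mol
n(T) = 308.1 / 153.20 = 2.011 mol
n/ν for Z = 3.700/4 = 0.9250
n/ν for T = 2.011/3 = 0.6703
Smallest n/ν is T → limiting reagent.
n(X) = (1/3) × 2.011 = 0.6703 mol
mass = 0.6703 × 671.90 = 450.4 g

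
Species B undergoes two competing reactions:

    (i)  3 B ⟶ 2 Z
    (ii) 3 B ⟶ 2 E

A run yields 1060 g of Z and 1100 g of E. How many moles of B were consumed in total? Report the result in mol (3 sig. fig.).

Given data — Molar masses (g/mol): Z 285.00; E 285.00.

11.4 mol

n(Z) = 1060 / 285.00 = 3.719 mol
n(E) = 1100 / 285.00 = 3.860 mol
n(B) via (i) = (3/2)×3.719 = 5.579 mol
n(B) via (ii) = (3/2)×3.860 = 5.790 mol
total n(B) = 5.579 + 5.790 = 11.37 mol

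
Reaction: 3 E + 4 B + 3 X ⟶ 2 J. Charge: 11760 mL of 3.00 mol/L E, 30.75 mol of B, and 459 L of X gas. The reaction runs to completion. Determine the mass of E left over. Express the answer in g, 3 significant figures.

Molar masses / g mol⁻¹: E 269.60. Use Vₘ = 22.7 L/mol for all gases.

n(E) = 3.00 × 11760/1000 = 35.28 mol
n(B) = 30.75 mol
n(X) = 459.0 / 22.7 = 20.22 mol
n/ν for E = 35.28/3 = 11.76
n/ν for B = 30.75/4 = 7.688
n/ν for X = 20.22/3 = 6.740
Smallest n/ν is X → limiting reagent.
E consumed = (3/3) × 20.22 = 20.22 mol
E remaining = 35.28 − 20.22 = 15.06 mol
mass = 15.06 × 269.60 = 4060 g

4060 g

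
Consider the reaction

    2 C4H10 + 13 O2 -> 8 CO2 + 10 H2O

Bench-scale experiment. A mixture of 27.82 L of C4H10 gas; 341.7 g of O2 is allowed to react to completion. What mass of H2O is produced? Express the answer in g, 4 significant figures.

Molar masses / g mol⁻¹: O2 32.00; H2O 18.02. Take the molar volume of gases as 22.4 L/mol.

n(C4H10) = 27.82 / 22.4 = 1.242 mol
n(O2) = 341.7 / 32.00 = 10.68 mol
n/ν for C4H10 = 1.242/2 = 0.6210
n/ν for O2 = 10.68/13 = 0.8215
Smallest n/ν is C4H10 → limiting reagent.
n(H2O) = (10/2) × 1.242 = 6.210 mol
mass = 6.210 × 18.02 = 111.9 g

111.9 g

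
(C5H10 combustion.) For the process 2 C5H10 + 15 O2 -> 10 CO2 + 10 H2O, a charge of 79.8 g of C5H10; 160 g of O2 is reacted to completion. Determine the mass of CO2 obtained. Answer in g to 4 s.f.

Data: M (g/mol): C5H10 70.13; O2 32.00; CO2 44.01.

146.7 g

n(C5H10) = 79.80 / 70.13 = 1.138 mol
n(O2) = 160.0 / 32.00 = 5.000 mol
n/ν for C5H10 = 1.138/2 = 0.5690
n/ν for O2 = 5.000/15 = 0.3333
Smallest n/ν is O2 → limiting reagent.
n(CO2) = (10/15) × 5.000 = 3.333 mol
mass = 3.333 × 44.01 = 146.7 g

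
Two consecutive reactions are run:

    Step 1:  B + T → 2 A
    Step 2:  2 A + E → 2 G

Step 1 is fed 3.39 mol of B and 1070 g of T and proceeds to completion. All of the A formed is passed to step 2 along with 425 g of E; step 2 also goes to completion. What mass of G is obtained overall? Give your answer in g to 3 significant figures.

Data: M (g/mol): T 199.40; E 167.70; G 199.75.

1010 g

Step 1:
n(B) = 3.390 mol
n(T) = 1070 / 199.40 = 5.366 mol
n/ν for B = 3.390/1 = 3.390
n/ν for T = 5.366/1 = 5.366
Smallest n/ν is B → limiting reagent.
n(A) produced = (2/1) × 3.390 = 6.780 mol
Step 2:
n(A) available = 6.780 mol
n(E) = 425.0 / 167.70 = 2.534 mol
n/ν for A = 6.780/2 = 3.390
n/ν for E = 2.534/1 = 2.534
Smallest n/ν is E → limiting reagent.
n(G) = (2/1) × 2.534 = 5.068 mol
mass = 5.068 × 199.75 = 1012 g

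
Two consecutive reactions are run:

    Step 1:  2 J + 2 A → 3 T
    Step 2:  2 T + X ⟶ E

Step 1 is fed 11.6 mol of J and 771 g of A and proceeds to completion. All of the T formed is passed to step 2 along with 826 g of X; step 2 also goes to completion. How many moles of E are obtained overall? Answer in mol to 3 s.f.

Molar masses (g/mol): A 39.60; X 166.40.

4.96 mol

Step 1:
n(J) = 11.60 mol
n(A) = 771.0 / 39.60 = 19.47 mol
n/ν for J = 11.60/2 = 5.800
n/ν for A = 19.47/2 = 9.735
Smallest n/ν is J → limiting reagent.
n(T) produced = (3/2) × 11.60 = 17.40 mol
Step 2:
n(T) available = 17.40 mol
n(X) = 826.0 / 166.40 = 4.964 mol
n/ν for T = 17.40/2 = 8.700
n/ν for X = 4.964/1 = 4.964
Smallest n/ν is X → limiting reagent.
n(E) = (1/1) × 4.964 = 4.964 mol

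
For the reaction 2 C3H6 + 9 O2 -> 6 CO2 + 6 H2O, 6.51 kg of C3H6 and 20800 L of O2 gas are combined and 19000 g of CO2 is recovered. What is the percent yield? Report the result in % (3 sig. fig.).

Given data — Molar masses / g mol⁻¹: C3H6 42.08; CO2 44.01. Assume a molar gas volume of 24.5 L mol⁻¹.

n(C3H6) = 6.510×1000 / 42.08 = 154.7 mol
n(O2) = 20800 / 24.5 = 849.0 mol
n/ν for C3H6 = 154.7/2 = 77.35
n/ν for O2 = 849.0/9 = 94.33
Smallest n/ν is C3H6 → limiting reagent.
theoretical n(CO2) = (6/2) × 154.7 = 464.1 mol → 20430 g
% yield = 19000 / 20430 × 100 = 93.00 %

93.0 %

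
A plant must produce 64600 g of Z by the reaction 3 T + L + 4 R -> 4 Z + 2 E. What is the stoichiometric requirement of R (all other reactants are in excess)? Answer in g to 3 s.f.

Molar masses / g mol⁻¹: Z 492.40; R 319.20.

41900 g

n(Z) = 64600 / 492.40 = 131.2 mol
n(R) = (4/4) × 131.2 = 131.2 mol
mass = 131.2 × 319.20 = 41880 g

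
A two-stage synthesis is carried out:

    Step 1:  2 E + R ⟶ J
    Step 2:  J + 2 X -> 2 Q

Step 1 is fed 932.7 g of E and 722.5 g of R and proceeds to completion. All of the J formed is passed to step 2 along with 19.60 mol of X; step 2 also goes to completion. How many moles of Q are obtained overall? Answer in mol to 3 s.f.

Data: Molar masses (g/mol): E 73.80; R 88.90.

Step 1:
n(E) = 932.7 / 73.80 = 12.64 mol
n(R) = 722.5 / 88.90 = 8.127 mol
n/ν for E = 12.64/2 = 6.320
n/ν for R = 8.127/1 = 8.127
Smallest n/ν is E → limiting reagent.
n(J) produced = (1/2) × 12.64 = 6.320 mol
Step 2:
n(J) available = 6.320 mol
n(X) = 19.60 mol
n/ν for J = 6.320/1 = 6.320
n/ν for X = 19.60/2 = 9.800
Smallest n/ν is J → limiting reagent.
n(Q) = (2/1) × 6.320 = 12.64 mol

12.6 mol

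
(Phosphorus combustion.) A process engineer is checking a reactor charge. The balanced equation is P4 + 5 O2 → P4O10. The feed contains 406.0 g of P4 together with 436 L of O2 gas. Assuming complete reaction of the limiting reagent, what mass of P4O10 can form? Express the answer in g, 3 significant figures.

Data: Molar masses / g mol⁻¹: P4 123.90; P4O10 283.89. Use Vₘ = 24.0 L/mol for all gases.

930 g

n(P4) = 406.0 / 123.90 = 3.277 mol
n(O2) = 436.0 / 24.0 = 18.17 mol
n/ν for P4 = 3.277/1 = 3.277
n/ν for O2 = 18.17/5 = 3.634
Smallest n/ν is P4 → limiting reagent.
n(P4O10) = (1/1) × 3.277 = 3.277 mol
mass = 3.277 × 283.89 = 930.3 g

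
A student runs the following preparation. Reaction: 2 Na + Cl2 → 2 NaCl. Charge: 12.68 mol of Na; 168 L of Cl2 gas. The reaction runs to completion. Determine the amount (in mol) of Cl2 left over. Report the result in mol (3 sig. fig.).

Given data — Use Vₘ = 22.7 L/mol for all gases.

n(Na) = 12.68 mol
n(Cl2) = 168.0 / 22.7 = 7.401 mol
n/ν for Na = 12.68/2 = 6.340
n/ν for Cl2 = 7.401/1 = 7.401
Smallest n/ν is Na → limiting reagent.
Cl2 consumed = (1/2) × 12.68 = 6.340 mol
Cl2 remaining = 7.401 − 6.340 = 1.061 mol

1.06 mol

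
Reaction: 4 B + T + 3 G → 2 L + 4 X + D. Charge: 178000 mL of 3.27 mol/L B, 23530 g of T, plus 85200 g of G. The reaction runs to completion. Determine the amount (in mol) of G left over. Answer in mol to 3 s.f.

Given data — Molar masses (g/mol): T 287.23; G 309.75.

29.3 mol

n(B) = 3.27 × 178000/1000 = 582.1 mol
n(T) = 23530 / 287.23 = 81.92 mol
n(G) = 85200 / 309.75 = 275.1 mol
n/ν for B = 582.1/4 = 145.5
n/ν for T = 81.92/1 = 81.92
n/ν for G = 275.1/3 = 91.70
Smallest n/ν is T → limiting reagent.
G consumed = (3/1) × 81.92 = 245.8 mol
G remaining = 275.1 − 245.8 = 29.30 mol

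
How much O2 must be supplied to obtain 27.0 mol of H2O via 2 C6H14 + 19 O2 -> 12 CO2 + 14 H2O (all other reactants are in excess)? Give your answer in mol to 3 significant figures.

36.6 mol

n(H2O) = 27.00 mol
n(O2) = (19/14) × 27.00 = 36.64 mol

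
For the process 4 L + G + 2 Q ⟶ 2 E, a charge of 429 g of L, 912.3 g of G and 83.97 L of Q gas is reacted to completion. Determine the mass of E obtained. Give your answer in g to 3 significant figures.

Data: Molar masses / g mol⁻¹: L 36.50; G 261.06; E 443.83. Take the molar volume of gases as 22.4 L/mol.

n(L) = 429.0 / 36.50 = 11.75 mol
n(G) = 912.3 / 261.06 = 3.495 mol
n(Q) = 83.97 / 22.4 = 3.749 mol
n/ν for L = 11.75/4 = 2.938
n/ν for G = 3.495/1 = 3.495
n/ν for Q = 3.749/2 = 1.875
Smallest n/ν is Q → limiting reagent.
n(E) = (2/2) × 3.749 = 3.749 mol
mass = 3.749 × 443.83 = 1664 g

1660 g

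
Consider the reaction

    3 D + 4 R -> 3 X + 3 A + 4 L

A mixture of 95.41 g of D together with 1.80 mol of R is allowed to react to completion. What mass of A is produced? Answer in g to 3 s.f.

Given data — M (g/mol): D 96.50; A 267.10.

n(D) = 95.41 / 96.50 = 0.9887 mol
n(R) = 1.800 mol
n/ν for D = 0.9887/3 = 0.3296
n/ν for R = 1.800/4 = 0.4500
Smallest n/ν is D → limiting reagent.
n(A) = (3/3) × 0.9887 = 0.9887 mol
mass = 0.9887 × 267.10 = 264.1 g

264 g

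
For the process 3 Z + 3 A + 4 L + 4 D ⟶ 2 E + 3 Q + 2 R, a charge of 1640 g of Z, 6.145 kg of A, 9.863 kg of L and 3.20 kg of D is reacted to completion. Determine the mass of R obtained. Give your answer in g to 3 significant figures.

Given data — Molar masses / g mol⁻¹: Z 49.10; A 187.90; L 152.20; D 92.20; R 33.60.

583 g

n(Z) = 1640 / 49.10 = 33.40 mol
n(A) = 6.145×1000 / 187.90 = 32.70 mol
n(L) = 9.863×1000 / 152.20 = 64.80 mol
n(D) = 3.200×1000 / 92.20 = 34.71 mol
n/ν for Z = 33.40/3 = 11.13
n/ν for A = 32.70/3 = 10.90
n/ν for L = 64.80/4 = 16.20
n/ν for D = 34.71/4 = 8.678
Smallest n/ν is D → limiting reagent.
n(R) = (2/4) × 34.71 = 17.36 mol
mass = 17.36 × 33.60 = 583.3 g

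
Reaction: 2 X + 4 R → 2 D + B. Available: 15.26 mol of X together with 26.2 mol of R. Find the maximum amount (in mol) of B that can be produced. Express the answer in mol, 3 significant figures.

6.55 mol

n(X) = 15.26 mol
n(R) = 26.20 mol
n/ν for X = 15.26/2 = 7.630
n/ν for R = 26.20/4 = 6.550
Smallest n/ν is R → limiting reagent.
n(B) = (1/4) × 26.20 = 6.550 mol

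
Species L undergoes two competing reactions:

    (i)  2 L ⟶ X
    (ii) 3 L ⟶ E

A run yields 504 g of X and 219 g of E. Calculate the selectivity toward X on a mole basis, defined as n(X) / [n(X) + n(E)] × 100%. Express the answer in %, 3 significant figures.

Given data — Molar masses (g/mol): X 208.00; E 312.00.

77.5 %

n(X) = 504 / 208.00 = 2.423 mol
n(E) = 219 / 312.00 = 0.7019 mol
selectivity = 2.423/(2.423+0.7019) × 100 = 77.54 %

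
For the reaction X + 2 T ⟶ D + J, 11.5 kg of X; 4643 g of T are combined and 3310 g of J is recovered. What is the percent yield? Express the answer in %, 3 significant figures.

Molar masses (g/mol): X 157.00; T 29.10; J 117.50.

n(X) = 11.50×1000 / 157.00 = 73.25 mol
n(T) = 4643 / 29.10 = 159.6 mol
n/ν → X: 73.25, T: 79.80; X is limiting.
theoretical n(J) = (1/1) × 73.25 = 73.25 mol → 8607 g
% yield = 3310 / 8607 × 100 = 38.46 %

38.5 %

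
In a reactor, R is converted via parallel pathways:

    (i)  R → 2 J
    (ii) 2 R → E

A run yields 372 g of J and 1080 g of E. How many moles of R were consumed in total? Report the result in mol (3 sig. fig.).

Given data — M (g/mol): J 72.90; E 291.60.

n(J) = 372 / 72.90 = 5.103 mol
n(E) = 1080 / 291.60 = 3.704 mol
n(R) via (i) = (1/2)×5.103 = 2.552 mol
n(R) via (ii) = (2/1)×3.704 = 7.408 mol
total n(R) = 2.552 + 7.408 = 9.960 mol

9.96 mol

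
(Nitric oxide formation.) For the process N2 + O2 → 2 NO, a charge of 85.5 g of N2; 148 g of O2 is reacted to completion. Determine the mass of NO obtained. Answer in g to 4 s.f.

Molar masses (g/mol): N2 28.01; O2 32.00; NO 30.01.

n(N2) = 85.50 / 28.01 = 3.052 mol
n(O2) = 148.0 / 32.00 = 4.625 mol
n/ν → N2: 3.052, O2: 4.625; N2 is limiting.
n(NO) = (2/1) × 3.052 = 6.104 mol
mass = 6.104 × 30.01 = 183.2 g

183.2 g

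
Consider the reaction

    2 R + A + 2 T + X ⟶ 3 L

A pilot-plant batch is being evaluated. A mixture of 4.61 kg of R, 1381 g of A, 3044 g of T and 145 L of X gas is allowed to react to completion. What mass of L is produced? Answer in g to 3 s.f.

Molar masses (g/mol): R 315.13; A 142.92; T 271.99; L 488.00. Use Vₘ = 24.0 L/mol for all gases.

8190 g

n(R) = 4.610×1000 / 315.13 = 14.63 mol
n(A) = 1381 / 142.92 = 9.663 mol
n(T) = 3044 / 271.99 = 11.19 mol
n(X) = 145.0 / 24.0 = 6.042 mol
n/ν for R = 14.63/2 = 7.315
n/ν for A = 9.663/1 = 9.663
n/ν for T = 11.19/2 = 5.595
n/ν for X = 6.042/1 = 6.042
Smallest n/ν is T → limiting reagent.
n(L) = (3/2) × 11.19 = 16.79 mol
mass = 16.79 × 488.00 = 8194 g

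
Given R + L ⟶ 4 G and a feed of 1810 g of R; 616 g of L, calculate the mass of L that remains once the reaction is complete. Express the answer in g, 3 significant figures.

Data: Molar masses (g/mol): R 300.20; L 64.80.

n(R) = 1810 / 300.20 = 6.029 mol
n(L) = 616.0 / 64.80 = 9.506 mol
n/ν for R = 6.029/1 = 6.029
n/ν for L = 9.506/1 = 9.506
Smallest n/ν is R → limiting reagent.
L consumed = (1/1) × 6.029 = 6.029 mol
L remaining = 9.506 − 6.029 = 3.477 mol
mass = 3.477 × 64.80 = 225.3 g

225 g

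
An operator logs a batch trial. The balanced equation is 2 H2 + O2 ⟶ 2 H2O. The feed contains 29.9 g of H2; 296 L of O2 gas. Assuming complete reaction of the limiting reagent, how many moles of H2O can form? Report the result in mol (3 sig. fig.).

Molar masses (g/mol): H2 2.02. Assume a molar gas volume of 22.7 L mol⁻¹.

n(H2) = 29.90 / 2.02 = 14.80 mol
n(O2) = 296.0 / 22.7 = 13.04 mol
n/ν for H2 = 14.80/2 = 7.400
n/ν for O2 = 13.04/1 = 13.04
Smallest n/ν is H2 → limiting reagent.
n(H2O) = (2/2) × 14.80 = 14.80 mol

14.8 mol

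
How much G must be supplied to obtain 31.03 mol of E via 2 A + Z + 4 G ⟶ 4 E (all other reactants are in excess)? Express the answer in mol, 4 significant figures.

n(E) = 31.03 mol
n(G) = (4/4) × 31.03 = 31.03 mol

31.03 mol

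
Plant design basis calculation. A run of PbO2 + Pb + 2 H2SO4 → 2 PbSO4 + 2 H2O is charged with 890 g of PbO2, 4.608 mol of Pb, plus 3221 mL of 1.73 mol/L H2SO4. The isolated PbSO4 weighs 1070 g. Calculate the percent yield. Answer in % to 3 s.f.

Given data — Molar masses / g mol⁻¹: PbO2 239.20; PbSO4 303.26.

n(PbO2) = 890.0 / 239.20 = 3.721 mol
n(Pb) = 4.608 mol
n(H2SO4) = 1.73 × 3221/1000 = 5.572 mol
n/ν for PbO2 = 3.721/1 = 3.721
n/ν for Pb = 4.608/1 = 4.608
n/ν for H2SO4 = 5.572/2 = 2.786
Smallest n/ν is H2SO4 → limiting reagent.
theoretical n(PbSO4) = (2/2) × 5.572 = 5.572 mol → 1690 g
% yield = 1070 / 1690 × 100 = 63.31 %

63.3 %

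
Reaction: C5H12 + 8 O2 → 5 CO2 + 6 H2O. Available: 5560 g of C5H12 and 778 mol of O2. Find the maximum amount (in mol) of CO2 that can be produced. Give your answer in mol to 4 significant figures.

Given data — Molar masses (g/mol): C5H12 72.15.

n(C5H12) = 5560 / 72.15 = 77.06 mol
n(O2) = 778.0 mol
n/ν for C5H12 = 77.06/1 = 77.06
n/ν for O2 = 778.0/8 = 97.25
Smallest n/ν is C5H12 → limiting reagent.
n(CO2) = (5/1) × 77.06 = 385.3 mol

385.3 mol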